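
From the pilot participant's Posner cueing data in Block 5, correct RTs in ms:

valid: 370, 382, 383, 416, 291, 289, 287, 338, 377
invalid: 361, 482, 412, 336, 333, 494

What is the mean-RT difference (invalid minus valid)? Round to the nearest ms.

M(valid) = 3133/9 = 348.111
M(invalid) = 2418/6 = 403.000
Difference = 403.000 − 348.111 = 54.889 ms

55 ms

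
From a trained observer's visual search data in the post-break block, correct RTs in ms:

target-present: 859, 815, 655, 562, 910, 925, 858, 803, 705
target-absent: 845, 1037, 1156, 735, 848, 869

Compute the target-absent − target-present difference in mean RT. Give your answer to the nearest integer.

M(target-present) = 7092/9 = 788.000
M(target-absent) = 5490/6 = 915.000
Difference = 915.000 − 788.000 = 127.000 ms

127 ms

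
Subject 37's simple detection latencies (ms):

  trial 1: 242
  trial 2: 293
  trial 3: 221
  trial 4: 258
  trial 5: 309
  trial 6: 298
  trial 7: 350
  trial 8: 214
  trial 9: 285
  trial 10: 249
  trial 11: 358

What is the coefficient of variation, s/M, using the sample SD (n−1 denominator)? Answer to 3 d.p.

n = 11, Σ = 3077, M = 279.7273
Σ(x−M)² = 23068.182; s = √(23068.182/10) = 48.0293
CV = 48.0293 / 279.7273 = 0.17170

0.172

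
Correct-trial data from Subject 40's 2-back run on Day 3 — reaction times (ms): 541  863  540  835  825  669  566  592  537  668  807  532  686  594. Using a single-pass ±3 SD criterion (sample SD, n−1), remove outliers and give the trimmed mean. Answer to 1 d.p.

n = 14, ΣRT = 9255, M = 661.071
Σ(x−M)² = 199362.93; s = √(199362.93/13) = 123.837
Cutoffs: 661.071 ± 3·123.837 → [289.6, 1032.6]
No RTs fall outside the cutoffs; all 14 retained. Mean = 9255/14 = 661.071

661.1 ms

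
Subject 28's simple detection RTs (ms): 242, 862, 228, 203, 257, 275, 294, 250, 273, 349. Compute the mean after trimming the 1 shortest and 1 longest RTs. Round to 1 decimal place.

271.0 ms

Sorted: 203, 228, 242, 250, 257, 273, 275, 294, 349, 862
Drop lowest 1 (203) and highest 1 (862)
Remaining (n=8): Σ = 2168, mean = 2168/8 = 271.000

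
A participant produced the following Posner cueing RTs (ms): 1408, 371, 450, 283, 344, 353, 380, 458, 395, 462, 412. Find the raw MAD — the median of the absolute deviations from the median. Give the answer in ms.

51 ms

Sorted: 283, 344, 353, 371, 380, 395, 412, 450, 458, 462, 1408 → median = 395
|x − 395|: 1013, 24, 55, 112, 51, 42, 15, 63, 0, 67, 17
Sorted deviations: 0, 15, 17, 24, 42, 51, 55, 63, 67, 112, 1013 → MAD = 51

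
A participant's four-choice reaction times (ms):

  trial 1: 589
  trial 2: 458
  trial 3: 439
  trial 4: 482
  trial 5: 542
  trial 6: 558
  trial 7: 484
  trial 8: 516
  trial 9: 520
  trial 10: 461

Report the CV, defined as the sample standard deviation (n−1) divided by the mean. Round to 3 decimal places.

0.096

n = 10, Σ = 5049, M = 504.9000
Σ(x−M)² = 21050.900; s = √(21050.900/9) = 48.3631
CV = 48.3631 / 504.9000 = 0.09579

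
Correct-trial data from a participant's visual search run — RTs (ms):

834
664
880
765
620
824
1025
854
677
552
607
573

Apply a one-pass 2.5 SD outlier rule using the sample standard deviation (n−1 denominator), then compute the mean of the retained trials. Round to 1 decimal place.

n = 12, ΣRT = 8875, M = 739.583
Σ(x−M)² = 235402.92; s = √(235402.92/11) = 146.288
Cutoffs: 739.583 ± 2.5·146.288 → [373.9, 1105.3]
No RTs fall outside the cutoffs; all 12 retained. Mean = 8875/12 = 739.583

739.6 ms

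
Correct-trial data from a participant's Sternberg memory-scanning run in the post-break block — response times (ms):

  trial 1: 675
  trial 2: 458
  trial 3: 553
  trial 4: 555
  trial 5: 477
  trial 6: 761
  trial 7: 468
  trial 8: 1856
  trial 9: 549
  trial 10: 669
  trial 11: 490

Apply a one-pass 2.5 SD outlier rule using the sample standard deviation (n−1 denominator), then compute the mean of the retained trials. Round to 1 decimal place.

565.5 ms

n = 11, ΣRT = 7511, M = 682.818
Σ(x−M)² = 1610047.64; s = √(1610047.64/10) = 401.254
Cutoffs: 682.818 ± 2.5·401.254 → [-320.3, 1686.0]
Outside: 1856 → excluded.
Retained (n=10): Σ = 5655, mean = 5655/10 = 565.500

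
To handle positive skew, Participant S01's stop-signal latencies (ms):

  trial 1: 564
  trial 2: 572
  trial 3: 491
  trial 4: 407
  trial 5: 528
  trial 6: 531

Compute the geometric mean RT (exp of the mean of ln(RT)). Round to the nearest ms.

ln(RT): 6.3351, 6.3491, 6.1964, 6.0088, 6.2691, 6.2748
Mean ln(RT) = 37.4333/6 = 6.23888
Geometric mean = exp(6.23888) = 512.29 ms

512 ms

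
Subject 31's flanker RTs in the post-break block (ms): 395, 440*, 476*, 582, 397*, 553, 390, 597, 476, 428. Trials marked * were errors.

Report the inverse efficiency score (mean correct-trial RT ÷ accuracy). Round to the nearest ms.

Correct trials (n=7): 395, 582, 553, 390, 597, 476, 428
Mean correct RT = 3421/7 = 488.7143 ms
Proportion correct = 7/10
IES = 488.7143 / (7/10) = 698.163 ms

698 ms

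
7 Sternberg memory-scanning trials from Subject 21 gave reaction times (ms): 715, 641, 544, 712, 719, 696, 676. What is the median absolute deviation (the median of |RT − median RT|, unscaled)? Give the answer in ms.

Sorted: 544, 641, 676, 696, 712, 715, 719 → median = 696
|x − 696|: 19, 55, 152, 16, 23, 0, 20
Sorted deviations: 0, 16, 19, 20, 23, 55, 152 → MAD = 20

20 ms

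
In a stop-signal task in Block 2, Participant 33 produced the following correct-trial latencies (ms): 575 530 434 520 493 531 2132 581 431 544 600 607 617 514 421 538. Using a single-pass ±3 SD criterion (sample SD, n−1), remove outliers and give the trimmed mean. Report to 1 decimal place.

n = 16, ΣRT = 10068, M = 629.250
Σ(x−M)² = 2464703.00; s = √(2464703.00/15) = 405.356
Cutoffs: 629.250 ± 3·405.356 → [-586.8, 1845.3]
Outside: 2132 → excluded.
Retained (n=15): Σ = 7936, mean = 7936/15 = 529.067

529.1 ms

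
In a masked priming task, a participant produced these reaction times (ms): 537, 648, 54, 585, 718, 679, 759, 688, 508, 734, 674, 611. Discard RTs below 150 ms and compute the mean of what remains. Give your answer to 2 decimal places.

Excluded: 54
Retained (n=11): Σ = 7141
Mean = 7141/11 = 649.1818

649.18 ms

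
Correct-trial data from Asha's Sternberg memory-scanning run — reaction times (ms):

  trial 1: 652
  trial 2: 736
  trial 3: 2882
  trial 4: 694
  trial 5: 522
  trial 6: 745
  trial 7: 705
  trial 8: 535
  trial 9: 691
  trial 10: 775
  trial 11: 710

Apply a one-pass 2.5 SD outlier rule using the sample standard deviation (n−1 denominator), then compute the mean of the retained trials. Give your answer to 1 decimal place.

n = 11, ΣRT = 9647, M = 877.000
Σ(x−M)² = 4486906.00; s = √(4486906.00/10) = 669.844
Cutoffs: 877.000 ± 2.5·669.844 → [-797.6, 2551.6]
Outside: 2882 → excluded.
Retained (n=10): Σ = 6765, mean = 6765/10 = 676.500

676.5 ms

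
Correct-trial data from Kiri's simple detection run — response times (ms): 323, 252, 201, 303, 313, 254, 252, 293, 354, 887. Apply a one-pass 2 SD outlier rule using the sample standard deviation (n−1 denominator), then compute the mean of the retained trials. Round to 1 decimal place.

282.8 ms

n = 10, ΣRT = 3432, M = 343.200
Σ(x−M)² = 346103.60; s = √(346103.60/9) = 196.102
Cutoffs: 343.200 ± 2·196.102 → [-49.0, 735.4]
Outside: 887 → excluded.
Retained (n=9): Σ = 2545, mean = 2545/9 = 282.778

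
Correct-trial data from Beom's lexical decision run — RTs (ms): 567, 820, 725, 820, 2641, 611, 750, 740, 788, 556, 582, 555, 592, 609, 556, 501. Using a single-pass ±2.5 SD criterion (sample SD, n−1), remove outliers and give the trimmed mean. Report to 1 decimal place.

651.5 ms

n = 16, ΣRT = 12413, M = 775.812
Σ(x−M)² = 3878366.44; s = √(3878366.44/15) = 508.486
Cutoffs: 775.812 ± 2.5·508.486 → [-495.4, 2047.0]
Outside: 2641 → excluded.
Retained (n=15): Σ = 9772, mean = 9772/15 = 651.467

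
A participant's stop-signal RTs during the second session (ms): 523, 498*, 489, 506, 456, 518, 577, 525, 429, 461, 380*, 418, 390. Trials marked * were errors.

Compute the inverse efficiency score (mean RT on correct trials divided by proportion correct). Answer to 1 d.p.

Correct trials (n=11): 523, 489, 506, 456, 518, 577, 525, 429, 461, 418, 390
Mean correct RT = 5292/11 = 481.0909 ms
Proportion correct = 11/13
IES = 481.0909 / (11/13) = 568.562 ms

568.6 ms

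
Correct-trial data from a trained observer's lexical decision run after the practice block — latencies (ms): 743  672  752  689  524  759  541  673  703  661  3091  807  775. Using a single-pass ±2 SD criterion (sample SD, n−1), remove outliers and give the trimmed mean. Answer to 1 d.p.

691.6 ms

n = 13, ΣRT = 11390, M = 876.154
Σ(x−M)² = 5398017.69; s = √(5398017.69/12) = 670.697
Cutoffs: 876.154 ± 2·670.697 → [-465.2, 2217.5]
Outside: 3091 → excluded.
Retained (n=12): Σ = 8299, mean = 8299/12 = 691.583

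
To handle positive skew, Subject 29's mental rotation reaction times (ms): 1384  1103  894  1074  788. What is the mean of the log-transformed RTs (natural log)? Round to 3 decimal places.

ln(RT): 7.2327, 7.0058, 6.7957, 6.9791, 6.6695
Σ ln(RT) = 34.6829
Mean = 34.6829/5 = 6.93657

6.937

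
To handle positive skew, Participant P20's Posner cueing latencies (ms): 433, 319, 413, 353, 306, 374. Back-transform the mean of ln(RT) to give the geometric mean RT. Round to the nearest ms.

363 ms

ln(RT): 6.0707, 5.7652, 6.0234, 5.8665, 5.7236, 5.9243
Mean ln(RT) = 35.3737/6 = 5.89561
Geometric mean = exp(5.89561) = 363.44 ms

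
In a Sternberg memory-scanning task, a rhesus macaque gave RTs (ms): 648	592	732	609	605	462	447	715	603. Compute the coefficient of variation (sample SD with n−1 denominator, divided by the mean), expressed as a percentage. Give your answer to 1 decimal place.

16.2%

n = 9, Σ = 5413, M = 601.4444
Σ(x−M)² = 75566.222; s = √(75566.222/8) = 97.1894
CV = 97.1894 / 601.4444 = 0.16159 = 16.159%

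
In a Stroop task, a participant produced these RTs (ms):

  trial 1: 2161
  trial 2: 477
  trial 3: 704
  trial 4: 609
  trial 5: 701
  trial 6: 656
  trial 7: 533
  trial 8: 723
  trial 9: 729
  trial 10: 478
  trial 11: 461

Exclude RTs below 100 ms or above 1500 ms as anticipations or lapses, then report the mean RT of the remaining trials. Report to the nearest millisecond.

607 ms

Excluded: 2161
Retained (n=10): Σ = 6071
Mean = 6071/10 = 607.1000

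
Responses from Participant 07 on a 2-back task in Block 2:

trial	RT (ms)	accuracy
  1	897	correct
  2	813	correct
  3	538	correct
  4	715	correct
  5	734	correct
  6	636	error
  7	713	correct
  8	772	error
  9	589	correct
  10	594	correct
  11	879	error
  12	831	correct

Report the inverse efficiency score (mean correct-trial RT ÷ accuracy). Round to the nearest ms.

Correct trials (n=9): 897, 813, 538, 715, 734, 713, 589, 594, 831
Mean correct RT = 6424/9 = 713.7778 ms
Proportion correct = 9/12
IES = 713.7778 / (9/12) = 951.704 ms

952 ms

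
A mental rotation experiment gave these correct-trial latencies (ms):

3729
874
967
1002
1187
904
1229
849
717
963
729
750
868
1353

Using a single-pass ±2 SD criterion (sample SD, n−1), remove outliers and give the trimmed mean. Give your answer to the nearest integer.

n = 14, ΣRT = 16121, M = 1151.500
Σ(x−M)² = 7621937.50; s = √(7621937.50/13) = 765.704
Cutoffs: 1151.500 ± 2·765.704 → [-379.9, 2682.9]
Outside: 3729 → excluded.
Retained (n=13): Σ = 12392, mean = 12392/13 = 953.231

953 ms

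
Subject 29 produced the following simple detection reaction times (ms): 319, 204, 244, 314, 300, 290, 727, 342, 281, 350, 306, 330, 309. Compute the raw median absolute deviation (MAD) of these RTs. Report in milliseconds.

Sorted: 204, 244, 281, 290, 300, 306, 309, 314, 319, 330, 342, 350, 727 → median = 309
|x − 309|: 10, 105, 65, 5, 9, 19, 418, 33, 28, 41, 3, 21, 0
Sorted deviations: 0, 3, 5, 9, 10, 19, 21, 28, 33, 41, 65, 105, 418 → MAD = 21

21 ms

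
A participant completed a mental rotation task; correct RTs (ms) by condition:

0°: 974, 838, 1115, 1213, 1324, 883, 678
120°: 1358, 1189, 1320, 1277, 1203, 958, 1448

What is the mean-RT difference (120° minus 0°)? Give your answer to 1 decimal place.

M(0°) = 7025/7 = 1003.571
M(120°) = 8753/7 = 1250.429
Difference = 1250.429 − 1003.571 = 246.857 ms

246.9 ms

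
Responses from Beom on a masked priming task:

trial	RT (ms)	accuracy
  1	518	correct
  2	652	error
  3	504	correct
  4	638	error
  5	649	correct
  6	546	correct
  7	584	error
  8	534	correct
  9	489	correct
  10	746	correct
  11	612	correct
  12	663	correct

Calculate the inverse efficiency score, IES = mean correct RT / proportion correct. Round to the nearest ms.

Correct trials (n=9): 518, 504, 649, 546, 534, 489, 746, 612, 663
Mean correct RT = 5261/9 = 584.5556 ms
Proportion correct = 9/12
IES = 584.5556 / (9/12) = 779.407 ms

779 ms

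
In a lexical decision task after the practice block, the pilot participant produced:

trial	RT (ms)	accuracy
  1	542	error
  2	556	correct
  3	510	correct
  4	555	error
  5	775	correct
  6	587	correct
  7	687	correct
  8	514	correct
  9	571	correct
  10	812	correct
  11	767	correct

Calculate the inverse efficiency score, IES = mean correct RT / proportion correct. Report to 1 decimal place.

784.8 ms

Correct trials (n=9): 556, 510, 775, 587, 687, 514, 571, 812, 767
Mean correct RT = 5779/9 = 642.1111 ms
Proportion correct = 9/11
IES = 642.1111 / (9/11) = 784.802 ms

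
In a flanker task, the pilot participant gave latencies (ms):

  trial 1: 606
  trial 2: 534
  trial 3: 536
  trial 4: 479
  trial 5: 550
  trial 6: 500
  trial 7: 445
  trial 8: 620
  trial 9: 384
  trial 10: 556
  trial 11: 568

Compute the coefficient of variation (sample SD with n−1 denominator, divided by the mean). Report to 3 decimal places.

0.132

n = 11, Σ = 5778, M = 525.2727
Σ(x−M)² = 48244.182; s = √(48244.182/10) = 69.4580
CV = 69.4580 / 525.2727 = 0.13223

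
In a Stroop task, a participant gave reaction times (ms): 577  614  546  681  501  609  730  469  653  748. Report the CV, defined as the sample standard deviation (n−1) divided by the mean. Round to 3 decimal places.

0.151

n = 10, Σ = 6128, M = 612.8000
Σ(x−M)² = 77219.600; s = √(77219.600/9) = 92.6280
CV = 92.6280 / 612.8000 = 0.15116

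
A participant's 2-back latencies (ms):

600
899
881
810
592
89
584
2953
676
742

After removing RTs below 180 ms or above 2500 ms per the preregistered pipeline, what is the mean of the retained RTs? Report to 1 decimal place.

Excluded: 89, 2953
Retained (n=8): Σ = 5784
Mean = 5784/8 = 723.0000

723.0 ms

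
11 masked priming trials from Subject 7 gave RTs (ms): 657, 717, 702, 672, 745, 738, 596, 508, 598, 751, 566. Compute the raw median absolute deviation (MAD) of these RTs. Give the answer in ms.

Sorted: 508, 566, 596, 598, 657, 672, 702, 717, 738, 745, 751 → median = 672
|x − 672|: 15, 45, 30, 0, 73, 66, 76, 164, 74, 79, 106
Sorted deviations: 0, 15, 30, 45, 66, 73, 74, 76, 79, 106, 164 → MAD = 73

73 ms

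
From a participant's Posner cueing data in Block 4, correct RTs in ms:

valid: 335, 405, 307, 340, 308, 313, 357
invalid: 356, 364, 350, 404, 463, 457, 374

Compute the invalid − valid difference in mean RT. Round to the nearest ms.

M(valid) = 2365/7 = 337.857
M(invalid) = 2768/7 = 395.429
Difference = 395.429 − 337.857 = 57.571 ms

58 ms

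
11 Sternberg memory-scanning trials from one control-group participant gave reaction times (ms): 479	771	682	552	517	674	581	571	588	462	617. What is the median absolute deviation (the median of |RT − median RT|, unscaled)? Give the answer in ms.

64 ms

Sorted: 462, 479, 517, 552, 571, 581, 588, 617, 674, 682, 771 → median = 581
|x − 581|: 102, 190, 101, 29, 64, 93, 0, 10, 7, 119, 36
Sorted deviations: 0, 7, 10, 29, 36, 64, 93, 101, 102, 119, 190 → MAD = 64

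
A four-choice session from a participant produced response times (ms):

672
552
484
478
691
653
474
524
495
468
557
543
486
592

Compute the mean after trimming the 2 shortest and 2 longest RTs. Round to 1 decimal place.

Sorted: 468, 474, 478, 484, 486, 495, 524, 543, 552, 557, 592, 653, 672, 691
Drop lowest 2 (468, 474) and highest 2 (672, 691)
Remaining (n=10): Σ = 5364, mean = 5364/10 = 536.400

536.4 ms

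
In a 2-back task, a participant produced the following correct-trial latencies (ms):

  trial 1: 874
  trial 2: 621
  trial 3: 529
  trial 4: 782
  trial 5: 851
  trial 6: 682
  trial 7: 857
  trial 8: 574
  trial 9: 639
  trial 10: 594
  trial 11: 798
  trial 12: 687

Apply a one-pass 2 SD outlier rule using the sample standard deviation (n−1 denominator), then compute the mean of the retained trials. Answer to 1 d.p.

n = 12, ΣRT = 8488, M = 707.333
Σ(x−M)² = 160216.67; s = √(160216.67/11) = 120.686
Cutoffs: 707.333 ± 2·120.686 → [466.0, 948.7]
No RTs fall outside the cutoffs; all 12 retained. Mean = 8488/12 = 707.333

707.3 ms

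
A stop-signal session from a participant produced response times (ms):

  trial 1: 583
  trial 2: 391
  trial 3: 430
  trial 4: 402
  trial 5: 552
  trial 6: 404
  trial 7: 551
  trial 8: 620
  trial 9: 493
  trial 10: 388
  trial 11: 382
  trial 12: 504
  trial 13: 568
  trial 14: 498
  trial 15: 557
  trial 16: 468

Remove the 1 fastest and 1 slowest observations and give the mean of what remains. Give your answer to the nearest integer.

Sorted: 382, 388, 391, 402, 404, 430, 468, 493, 498, 504, 551, 552, 557, 568, 583, 620
Drop lowest 1 (382) and highest 1 (620)
Remaining (n=14): Σ = 6789, mean = 6789/14 = 484.929

485 ms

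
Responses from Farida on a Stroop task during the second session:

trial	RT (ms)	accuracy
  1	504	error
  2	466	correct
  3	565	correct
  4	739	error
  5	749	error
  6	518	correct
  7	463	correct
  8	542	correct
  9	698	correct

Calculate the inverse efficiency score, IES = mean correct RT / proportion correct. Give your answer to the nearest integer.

813 ms

Correct trials (n=6): 466, 565, 518, 463, 542, 698
Mean correct RT = 3252/6 = 542.0000 ms
Proportion correct = 6/9
IES = 542.0000 / (6/9) = 813.000 ms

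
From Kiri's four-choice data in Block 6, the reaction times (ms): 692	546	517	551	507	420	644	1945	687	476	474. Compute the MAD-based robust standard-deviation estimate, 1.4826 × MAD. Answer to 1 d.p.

106.7 ms

Sorted: 420, 474, 476, 507, 517, 546, 551, 644, 687, 692, 1945 → median = 546
|x − 546| sorted: 0, 5, 29, 39, 70, 72, 98, 126, 141, 146, 1399 → MAD = 72
Robust SD ≈ 1.4826 × 72 = 106.747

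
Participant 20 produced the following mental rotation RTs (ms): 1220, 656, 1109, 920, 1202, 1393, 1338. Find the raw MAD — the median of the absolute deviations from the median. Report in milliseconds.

136 ms

Sorted: 656, 920, 1109, 1202, 1220, 1338, 1393 → median = 1202
|x − 1202|: 18, 546, 93, 282, 0, 191, 136
Sorted deviations: 0, 18, 93, 136, 191, 282, 546 → MAD = 136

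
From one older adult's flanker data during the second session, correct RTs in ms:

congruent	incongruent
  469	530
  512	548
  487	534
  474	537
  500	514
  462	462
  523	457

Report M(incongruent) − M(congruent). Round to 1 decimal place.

22.1 ms

M(congruent) = 3427/7 = 489.571
M(incongruent) = 3582/7 = 511.714
Difference = 511.714 − 489.571 = 22.143 ms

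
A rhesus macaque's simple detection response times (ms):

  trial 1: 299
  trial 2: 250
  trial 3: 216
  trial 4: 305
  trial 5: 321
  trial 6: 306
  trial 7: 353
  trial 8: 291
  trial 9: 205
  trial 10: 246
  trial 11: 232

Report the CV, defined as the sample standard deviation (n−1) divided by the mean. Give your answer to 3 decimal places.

0.173

n = 11, Σ = 3024, M = 274.9091
Σ(x−M)² = 22588.909; s = √(22588.909/10) = 47.5278
CV = 47.5278 / 274.9091 = 0.17289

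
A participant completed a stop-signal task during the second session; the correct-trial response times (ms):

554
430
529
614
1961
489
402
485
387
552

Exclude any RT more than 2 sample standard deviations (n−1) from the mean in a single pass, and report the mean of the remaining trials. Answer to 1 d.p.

n = 10, ΣRT = 6403, M = 640.300
Σ(x−M)² = 1984756.10; s = √(1984756.10/9) = 469.605
Cutoffs: 640.300 ± 2·469.605 → [-298.9, 1579.5]
Outside: 1961 → excluded.
Retained (n=9): Σ = 4442, mean = 4442/9 = 493.556

493.6 ms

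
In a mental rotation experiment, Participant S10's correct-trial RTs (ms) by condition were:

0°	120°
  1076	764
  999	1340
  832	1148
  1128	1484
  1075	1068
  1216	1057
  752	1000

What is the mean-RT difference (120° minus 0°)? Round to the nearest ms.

M(0°) = 7078/7 = 1011.143
M(120°) = 7861/7 = 1123.000
Difference = 1123.000 − 1011.143 = 111.857 ms

112 ms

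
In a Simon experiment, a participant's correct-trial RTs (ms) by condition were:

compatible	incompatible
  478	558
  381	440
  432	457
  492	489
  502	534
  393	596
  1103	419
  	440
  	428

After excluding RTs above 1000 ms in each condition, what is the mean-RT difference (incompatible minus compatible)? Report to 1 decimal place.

38.2 ms

compatible: exclude 1103
M(compatible) = 2678/6 = 446.333
M(incompatible) = 4361/9 = 484.556
Difference = 484.556 − 446.333 = 38.222 ms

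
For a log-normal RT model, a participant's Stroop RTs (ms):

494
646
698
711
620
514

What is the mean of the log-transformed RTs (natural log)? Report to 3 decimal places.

ln(RT): 6.2025, 6.4708, 6.5482, 6.5667, 6.4297, 6.2422
Σ ln(RT) = 38.4602
Mean = 38.4602/6 = 6.41003

6.410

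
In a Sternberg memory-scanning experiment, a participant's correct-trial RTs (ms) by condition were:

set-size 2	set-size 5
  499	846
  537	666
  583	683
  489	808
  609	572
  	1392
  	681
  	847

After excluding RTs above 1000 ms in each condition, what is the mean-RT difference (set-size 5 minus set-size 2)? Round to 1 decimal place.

set-size 5: exclude 1392
M(set-size 2) = 2717/5 = 543.400
M(set-size 5) = 5103/7 = 729.000
Difference = 729.000 − 543.400 = 185.600 ms

185.6 ms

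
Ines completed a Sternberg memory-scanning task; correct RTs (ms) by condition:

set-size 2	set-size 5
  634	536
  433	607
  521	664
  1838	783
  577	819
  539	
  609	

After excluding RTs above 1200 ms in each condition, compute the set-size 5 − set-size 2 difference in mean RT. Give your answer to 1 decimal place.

set-size 2: exclude 1838
M(set-size 2) = 3313/6 = 552.167
M(set-size 5) = 3409/5 = 681.800
Difference = 681.800 − 552.167 = 129.633 ms

129.6 ms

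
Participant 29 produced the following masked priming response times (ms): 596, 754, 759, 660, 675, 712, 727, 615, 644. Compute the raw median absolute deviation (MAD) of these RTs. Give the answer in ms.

Sorted: 596, 615, 644, 660, 675, 712, 727, 754, 759 → median = 675
|x − 675|: 79, 79, 84, 15, 0, 37, 52, 60, 31
Sorted deviations: 0, 15, 31, 37, 52, 60, 79, 79, 84 → MAD = 52

52 ms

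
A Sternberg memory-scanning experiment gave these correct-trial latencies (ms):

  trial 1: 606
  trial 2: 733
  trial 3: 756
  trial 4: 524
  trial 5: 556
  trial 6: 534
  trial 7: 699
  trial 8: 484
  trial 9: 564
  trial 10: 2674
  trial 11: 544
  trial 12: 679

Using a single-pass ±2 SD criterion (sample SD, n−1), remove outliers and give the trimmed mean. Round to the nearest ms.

n = 12, ΣRT = 9353, M = 779.417
Σ(x−M)² = 4003250.92; s = √(4003250.92/11) = 603.268
Cutoffs: 779.417 ± 2·603.268 → [-427.1, 1986.0]
Outside: 2674 → excluded.
Retained (n=11): Σ = 6679, mean = 6679/11 = 607.182

607 ms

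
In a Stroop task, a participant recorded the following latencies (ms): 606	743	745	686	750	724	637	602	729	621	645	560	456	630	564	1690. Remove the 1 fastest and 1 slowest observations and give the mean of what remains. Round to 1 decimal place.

660.1 ms

Sorted: 456, 560, 564, 602, 606, 621, 630, 637, 645, 686, 724, 729, 743, 745, 750, 1690
Drop lowest 1 (456) and highest 1 (1690)
Remaining (n=14): Σ = 9242, mean = 9242/14 = 660.143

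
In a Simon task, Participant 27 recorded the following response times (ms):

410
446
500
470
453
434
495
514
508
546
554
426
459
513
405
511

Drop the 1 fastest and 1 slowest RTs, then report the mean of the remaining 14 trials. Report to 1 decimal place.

477.5 ms

Sorted: 405, 410, 426, 434, 446, 453, 459, 470, 495, 500, 508, 511, 513, 514, 546, 554
Drop lowest 1 (405) and highest 1 (554)
Remaining (n=14): Σ = 6685, mean = 6685/14 = 477.500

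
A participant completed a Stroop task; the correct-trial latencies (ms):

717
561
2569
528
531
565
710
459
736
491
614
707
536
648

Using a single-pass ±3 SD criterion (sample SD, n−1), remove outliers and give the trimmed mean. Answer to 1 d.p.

600.2 ms

n = 14, ΣRT = 10372, M = 740.857
Σ(x−M)² = 3705973.71; s = √(3705973.71/13) = 533.924
Cutoffs: 740.857 ± 3·533.924 → [-860.9, 2342.6]
Outside: 2569 → excluded.
Retained (n=13): Σ = 7803, mean = 7803/13 = 600.231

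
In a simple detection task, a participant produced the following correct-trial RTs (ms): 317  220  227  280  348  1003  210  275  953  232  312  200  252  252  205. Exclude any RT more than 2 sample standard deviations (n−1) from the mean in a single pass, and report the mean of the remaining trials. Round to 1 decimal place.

256.2 ms

n = 15, ΣRT = 5286, M = 352.400
Σ(x−M)² = 931279.60; s = √(931279.60/14) = 257.915
Cutoffs: 352.400 ± 2·257.915 → [-163.4, 868.2]
Outside: 953, 1003 → excluded.
Retained (n=13): Σ = 3330, mean = 3330/13 = 256.154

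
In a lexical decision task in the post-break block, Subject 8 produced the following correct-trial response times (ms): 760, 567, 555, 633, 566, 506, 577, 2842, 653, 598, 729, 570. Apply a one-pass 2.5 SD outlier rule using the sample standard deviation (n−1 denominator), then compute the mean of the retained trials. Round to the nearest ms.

610 ms

n = 12, ΣRT = 9556, M = 796.333
Σ(x−M)² = 4624680.67; s = √(4624680.67/11) = 648.402
Cutoffs: 796.333 ± 2.5·648.402 → [-824.7, 2417.3]
Outside: 2842 → excluded.
Retained (n=11): Σ = 6714, mean = 6714/11 = 610.364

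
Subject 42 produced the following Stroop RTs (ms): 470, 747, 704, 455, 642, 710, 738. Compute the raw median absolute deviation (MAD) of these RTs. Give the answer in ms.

Sorted: 455, 470, 642, 704, 710, 738, 747 → median = 704
|x − 704|: 234, 43, 0, 249, 62, 6, 34
Sorted deviations: 0, 6, 34, 43, 62, 234, 249 → MAD = 43

43 ms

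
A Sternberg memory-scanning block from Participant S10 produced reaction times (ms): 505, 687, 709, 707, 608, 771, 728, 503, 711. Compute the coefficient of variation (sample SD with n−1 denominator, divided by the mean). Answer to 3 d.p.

n = 9, Σ = 5929, M = 658.7778
Σ(x−M)² = 76249.556; s = √(76249.556/8) = 97.6278
CV = 97.6278 / 658.7778 = 0.14820

0.148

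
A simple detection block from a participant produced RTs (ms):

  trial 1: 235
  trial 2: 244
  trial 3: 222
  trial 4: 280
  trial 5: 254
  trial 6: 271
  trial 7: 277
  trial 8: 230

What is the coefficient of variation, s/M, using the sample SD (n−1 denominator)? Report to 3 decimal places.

0.089

n = 8, Σ = 2013, M = 251.6250
Σ(x−M)² = 3509.875; s = √(3509.875/7) = 22.3922
CV = 22.3922 / 251.6250 = 0.08899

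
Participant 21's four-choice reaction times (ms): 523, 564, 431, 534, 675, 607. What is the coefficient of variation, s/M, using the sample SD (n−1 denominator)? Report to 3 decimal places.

0.148

n = 6, Σ = 3334, M = 555.6667
Σ(x−M)² = 34023.333; s = √(34023.333/5) = 82.4904
CV = 82.4904 / 555.6667 = 0.14845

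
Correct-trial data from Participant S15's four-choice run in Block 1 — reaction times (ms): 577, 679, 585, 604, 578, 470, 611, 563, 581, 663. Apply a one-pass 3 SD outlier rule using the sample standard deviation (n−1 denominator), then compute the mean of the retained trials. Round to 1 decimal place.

591.1 ms

n = 10, ΣRT = 5911, M = 591.100
Σ(x−M)² = 29422.90; s = √(29422.90/9) = 57.177
Cutoffs: 591.100 ± 3·57.177 → [419.6, 762.6]
No RTs fall outside the cutoffs; all 10 retained. Mean = 5911/10 = 591.100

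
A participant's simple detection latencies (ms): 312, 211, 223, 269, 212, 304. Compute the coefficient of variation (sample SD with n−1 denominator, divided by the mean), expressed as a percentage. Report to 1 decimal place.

18.1%

n = 6, Σ = 1531, M = 255.1667
Σ(x−M)² = 10654.833; s = √(10654.833/5) = 46.1624
CV = 46.1624 / 255.1667 = 0.18091 = 18.091%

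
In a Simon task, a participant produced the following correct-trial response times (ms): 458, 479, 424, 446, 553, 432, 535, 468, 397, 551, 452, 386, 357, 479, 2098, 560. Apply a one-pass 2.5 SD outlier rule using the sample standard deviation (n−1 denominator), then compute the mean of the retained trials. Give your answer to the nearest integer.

465 ms

n = 16, ΣRT = 9075, M = 567.188
Σ(x−M)² = 2554956.44; s = √(2554956.44/15) = 412.711
Cutoffs: 567.188 ± 2.5·412.711 → [-464.6, 1599.0]
Outside: 2098 → excluded.
Retained (n=15): Σ = 6977, mean = 6977/15 = 465.133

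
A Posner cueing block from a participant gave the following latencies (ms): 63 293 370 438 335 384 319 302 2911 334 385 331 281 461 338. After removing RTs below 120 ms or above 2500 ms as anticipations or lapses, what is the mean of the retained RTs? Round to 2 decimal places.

Excluded: 63, 2911
Retained (n=13): Σ = 4571
Mean = 4571/13 = 351.6154

351.62 ms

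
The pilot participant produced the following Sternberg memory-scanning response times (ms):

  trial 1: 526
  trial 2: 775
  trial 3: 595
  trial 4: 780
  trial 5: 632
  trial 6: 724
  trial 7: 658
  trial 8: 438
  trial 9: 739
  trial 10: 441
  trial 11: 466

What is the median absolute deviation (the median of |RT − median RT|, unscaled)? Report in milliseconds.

107 ms

Sorted: 438, 441, 466, 526, 595, 632, 658, 724, 739, 775, 780 → median = 632
|x − 632|: 106, 143, 37, 148, 0, 92, 26, 194, 107, 191, 166
Sorted deviations: 0, 26, 37, 92, 106, 107, 143, 148, 166, 191, 194 → MAD = 107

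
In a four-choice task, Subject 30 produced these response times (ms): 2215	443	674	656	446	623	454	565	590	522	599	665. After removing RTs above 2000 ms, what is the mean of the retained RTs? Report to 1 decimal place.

567.0 ms

Excluded: 2215
Retained (n=11): Σ = 6237
Mean = 6237/11 = 567.0000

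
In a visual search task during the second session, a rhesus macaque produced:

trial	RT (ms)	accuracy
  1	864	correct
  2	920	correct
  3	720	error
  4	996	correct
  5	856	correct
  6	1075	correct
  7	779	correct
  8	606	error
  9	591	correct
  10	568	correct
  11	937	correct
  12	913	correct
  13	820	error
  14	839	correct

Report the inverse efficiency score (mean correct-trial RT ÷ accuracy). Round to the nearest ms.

Correct trials (n=11): 864, 920, 996, 856, 1075, 779, 591, 568, 937, 913, 839
Mean correct RT = 9338/11 = 848.9091 ms
Proportion correct = 11/14
IES = 848.9091 / (11/14) = 1080.430 ms

1080 ms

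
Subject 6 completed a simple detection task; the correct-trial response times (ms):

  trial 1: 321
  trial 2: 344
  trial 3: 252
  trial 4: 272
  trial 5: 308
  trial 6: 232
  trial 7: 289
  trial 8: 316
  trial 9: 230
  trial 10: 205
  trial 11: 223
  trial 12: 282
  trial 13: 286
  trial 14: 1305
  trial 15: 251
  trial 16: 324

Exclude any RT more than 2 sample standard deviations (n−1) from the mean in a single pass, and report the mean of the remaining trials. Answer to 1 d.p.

n = 16, ΣRT = 5440, M = 340.000
Σ(x−M)² = 1018306.00; s = √(1018306.00/15) = 260.551
Cutoffs: 340.000 ± 2·260.551 → [-181.1, 861.1]
Outside: 1305 → excluded.
Retained (n=15): Σ = 4135, mean = 4135/15 = 275.667

275.7 ms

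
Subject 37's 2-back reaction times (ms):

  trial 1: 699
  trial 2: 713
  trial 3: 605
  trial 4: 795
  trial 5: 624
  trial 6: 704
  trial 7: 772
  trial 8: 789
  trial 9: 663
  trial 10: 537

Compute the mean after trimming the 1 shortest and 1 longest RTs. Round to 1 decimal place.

Sorted: 537, 605, 624, 663, 699, 704, 713, 772, 789, 795
Drop lowest 1 (537) and highest 1 (795)
Remaining (n=8): Σ = 5569, mean = 5569/8 = 696.125

696.1 ms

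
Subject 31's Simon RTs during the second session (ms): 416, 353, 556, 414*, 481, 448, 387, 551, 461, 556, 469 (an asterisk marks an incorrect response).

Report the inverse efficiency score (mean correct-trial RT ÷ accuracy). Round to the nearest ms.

Correct trials (n=10): 416, 353, 556, 481, 448, 387, 551, 461, 556, 469
Mean correct RT = 4678/10 = 467.8000 ms
Proportion correct = 10/11
IES = 467.8000 / (10/11) = 514.580 ms

515 ms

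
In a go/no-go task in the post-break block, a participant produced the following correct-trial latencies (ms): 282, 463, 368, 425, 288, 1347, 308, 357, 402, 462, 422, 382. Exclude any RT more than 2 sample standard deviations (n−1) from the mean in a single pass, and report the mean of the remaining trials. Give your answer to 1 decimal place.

378.1 ms

n = 12, ΣRT = 5506, M = 458.833
Σ(x−M)² = 902327.67; s = √(902327.67/11) = 286.408
Cutoffs: 458.833 ± 2·286.408 → [-114.0, 1031.7]
Outside: 1347 → excluded.
Retained (n=11): Σ = 4159, mean = 4159/11 = 378.091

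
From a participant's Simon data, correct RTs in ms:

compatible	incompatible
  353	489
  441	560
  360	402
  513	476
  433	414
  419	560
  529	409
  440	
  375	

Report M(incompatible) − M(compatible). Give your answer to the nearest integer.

M(compatible) = 3863/9 = 429.222
M(incompatible) = 3310/7 = 472.857
Difference = 472.857 − 429.222 = 43.635 ms

44 ms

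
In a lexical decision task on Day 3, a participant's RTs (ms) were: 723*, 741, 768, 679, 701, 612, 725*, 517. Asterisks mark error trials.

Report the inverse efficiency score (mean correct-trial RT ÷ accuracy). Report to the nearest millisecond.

Correct trials (n=6): 741, 768, 679, 701, 612, 517
Mean correct RT = 4018/6 = 669.6667 ms
Proportion correct = 6/8
IES = 669.6667 / (6/8) = 892.889 ms

893 ms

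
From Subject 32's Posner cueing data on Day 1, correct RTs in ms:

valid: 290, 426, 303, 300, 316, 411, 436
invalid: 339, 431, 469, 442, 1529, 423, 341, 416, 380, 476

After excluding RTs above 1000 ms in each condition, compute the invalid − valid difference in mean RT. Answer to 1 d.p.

invalid: exclude 1529
M(valid) = 2482/7 = 354.571
M(invalid) = 3717/9 = 413.000
Difference = 413.000 − 354.571 = 58.429 ms

58.4 ms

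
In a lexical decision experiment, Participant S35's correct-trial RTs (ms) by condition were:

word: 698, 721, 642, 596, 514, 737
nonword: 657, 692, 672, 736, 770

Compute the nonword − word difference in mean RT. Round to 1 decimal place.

M(word) = 3908/6 = 651.333
M(nonword) = 3527/5 = 705.400
Difference = 705.400 − 651.333 = 54.067 ms

54.1 ms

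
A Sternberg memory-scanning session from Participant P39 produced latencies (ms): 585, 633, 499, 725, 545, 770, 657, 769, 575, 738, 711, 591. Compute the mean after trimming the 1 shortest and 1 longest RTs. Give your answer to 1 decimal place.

Sorted: 499, 545, 575, 585, 591, 633, 657, 711, 725, 738, 769, 770
Drop lowest 1 (499) and highest 1 (770)
Remaining (n=10): Σ = 6529, mean = 6529/10 = 652.900

652.9 ms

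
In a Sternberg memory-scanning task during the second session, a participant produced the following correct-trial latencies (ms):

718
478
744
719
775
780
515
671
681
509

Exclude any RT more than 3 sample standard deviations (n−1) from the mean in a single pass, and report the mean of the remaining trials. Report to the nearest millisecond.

659 ms

n = 10, ΣRT = 6590, M = 659.000
Σ(x−M)² = 119028.00; s = √(119028.00/9) = 115.001
Cutoffs: 659.000 ± 3·115.001 → [314.0, 1004.0]
No RTs fall outside the cutoffs; all 10 retained. Mean = 6590/10 = 659.000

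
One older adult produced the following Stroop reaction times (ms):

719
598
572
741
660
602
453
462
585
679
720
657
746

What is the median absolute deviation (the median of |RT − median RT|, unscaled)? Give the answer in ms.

63 ms

Sorted: 453, 462, 572, 585, 598, 602, 657, 660, 679, 719, 720, 741, 746 → median = 657
|x − 657|: 62, 59, 85, 84, 3, 55, 204, 195, 72, 22, 63, 0, 89
Sorted deviations: 0, 3, 22, 55, 59, 62, 63, 72, 84, 85, 89, 195, 204 → MAD = 63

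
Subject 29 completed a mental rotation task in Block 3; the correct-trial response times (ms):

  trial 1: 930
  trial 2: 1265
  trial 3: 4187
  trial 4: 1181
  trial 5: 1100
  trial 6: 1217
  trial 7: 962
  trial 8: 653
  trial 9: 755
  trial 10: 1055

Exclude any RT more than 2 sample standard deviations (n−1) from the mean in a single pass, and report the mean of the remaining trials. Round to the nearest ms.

n = 10, ΣRT = 13305, M = 1330.500
Σ(x−M)² = 9414544.50; s = √(9414544.50/9) = 1022.771
Cutoffs: 1330.500 ± 2·1022.771 → [-715.0, 3376.0]
Outside: 4187 → excluded.
Retained (n=9): Σ = 9118, mean = 9118/9 = 1013.111

1013 ms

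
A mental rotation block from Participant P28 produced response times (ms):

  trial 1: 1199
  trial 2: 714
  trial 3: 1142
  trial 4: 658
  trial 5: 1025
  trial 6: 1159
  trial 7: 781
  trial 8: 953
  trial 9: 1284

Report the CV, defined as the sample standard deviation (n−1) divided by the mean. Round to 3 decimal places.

n = 9, Σ = 8915, M = 990.5556
Σ(x−M)² = 414454.222; s = √(414454.222/8) = 227.6110
CV = 227.6110 / 990.5556 = 0.22978

0.230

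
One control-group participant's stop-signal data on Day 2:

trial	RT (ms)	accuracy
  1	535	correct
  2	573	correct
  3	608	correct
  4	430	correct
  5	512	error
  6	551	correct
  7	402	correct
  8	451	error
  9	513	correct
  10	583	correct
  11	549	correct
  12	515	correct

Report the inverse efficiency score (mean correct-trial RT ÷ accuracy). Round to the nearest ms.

Correct trials (n=10): 535, 573, 608, 430, 551, 402, 513, 583, 549, 515
Mean correct RT = 5259/10 = 525.9000 ms
Proportion correct = 10/12
IES = 525.9000 / (10/12) = 631.080 ms

631 ms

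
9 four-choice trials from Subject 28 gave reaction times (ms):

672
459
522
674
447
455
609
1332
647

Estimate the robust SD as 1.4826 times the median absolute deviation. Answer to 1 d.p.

129.0 ms

Sorted: 447, 455, 459, 522, 609, 647, 672, 674, 1332 → median = 609
|x − 609| sorted: 0, 38, 63, 65, 87, 150, 154, 162, 723 → MAD = 87
Robust SD ≈ 1.4826 × 87 = 128.986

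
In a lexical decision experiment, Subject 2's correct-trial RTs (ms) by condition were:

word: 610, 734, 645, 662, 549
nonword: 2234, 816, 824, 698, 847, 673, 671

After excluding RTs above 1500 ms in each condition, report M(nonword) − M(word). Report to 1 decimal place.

114.8 ms

nonword: exclude 2234
M(word) = 3200/5 = 640.000
M(nonword) = 4529/6 = 754.833
Difference = 754.833 − 640.000 = 114.833 ms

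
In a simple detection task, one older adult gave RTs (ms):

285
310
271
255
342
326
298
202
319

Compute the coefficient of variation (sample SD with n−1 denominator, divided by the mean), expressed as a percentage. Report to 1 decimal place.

14.8%

n = 9, Σ = 2608, M = 289.7778
Σ(x−M)² = 14659.556; s = √(14659.556/8) = 42.8071
CV = 42.8071 / 289.7778 = 0.14772 = 14.772%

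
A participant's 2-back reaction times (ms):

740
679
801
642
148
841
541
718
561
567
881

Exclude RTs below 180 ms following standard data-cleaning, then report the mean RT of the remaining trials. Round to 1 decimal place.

697.1 ms

Excluded: 148
Retained (n=10): Σ = 6971
Mean = 6971/10 = 697.1000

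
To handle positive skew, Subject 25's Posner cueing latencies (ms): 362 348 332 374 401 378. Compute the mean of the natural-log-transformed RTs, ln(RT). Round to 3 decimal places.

ln(RT): 5.8916, 5.8522, 5.8051, 5.9243, 5.9940, 5.9349
Σ ln(RT) = 35.4021
Mean = 35.4021/6 = 5.90035

5.900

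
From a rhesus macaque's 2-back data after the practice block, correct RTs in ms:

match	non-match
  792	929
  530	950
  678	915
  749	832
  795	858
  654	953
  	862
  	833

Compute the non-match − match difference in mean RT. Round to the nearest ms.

192 ms

M(match) = 4198/6 = 699.667
M(non-match) = 7132/8 = 891.500
Difference = 891.500 − 699.667 = 191.833 ms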